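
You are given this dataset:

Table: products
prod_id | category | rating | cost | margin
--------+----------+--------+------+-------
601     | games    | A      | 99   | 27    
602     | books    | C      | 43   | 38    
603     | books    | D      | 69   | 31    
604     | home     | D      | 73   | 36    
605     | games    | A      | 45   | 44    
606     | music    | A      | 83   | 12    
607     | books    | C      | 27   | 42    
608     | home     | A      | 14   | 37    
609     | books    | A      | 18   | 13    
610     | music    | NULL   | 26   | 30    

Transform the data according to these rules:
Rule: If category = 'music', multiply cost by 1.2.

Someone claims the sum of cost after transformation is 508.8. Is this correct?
No, the correct result is 518.8.

Step 1: Calculate the correct sum after transformation
Step 2: Apply multiplier 1.2 to records where category = 'music'
Step 3: Correct result = 518.8
Step 4: Claimed result = 508.8
Step 5: 518.8 ≠ 508.8
Conclusion: The claimed result is incorrect. The correct answer is 518.8.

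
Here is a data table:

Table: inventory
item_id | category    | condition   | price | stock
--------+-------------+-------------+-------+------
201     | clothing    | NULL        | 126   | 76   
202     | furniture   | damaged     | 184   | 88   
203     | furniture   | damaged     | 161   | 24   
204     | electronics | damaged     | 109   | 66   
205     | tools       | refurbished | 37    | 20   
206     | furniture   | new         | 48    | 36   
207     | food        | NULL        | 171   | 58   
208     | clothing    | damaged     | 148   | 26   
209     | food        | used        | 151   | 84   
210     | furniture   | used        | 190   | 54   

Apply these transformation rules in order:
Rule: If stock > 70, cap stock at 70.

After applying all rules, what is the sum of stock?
494

Step 1: 3 records have stock > 70
Step 2: These records originally summed to 248
Step 3: After capping: 3 × 70 = 210
Step 4: Unaffected records sum: 284
Step 5: Final sum = 210 + 284 = 494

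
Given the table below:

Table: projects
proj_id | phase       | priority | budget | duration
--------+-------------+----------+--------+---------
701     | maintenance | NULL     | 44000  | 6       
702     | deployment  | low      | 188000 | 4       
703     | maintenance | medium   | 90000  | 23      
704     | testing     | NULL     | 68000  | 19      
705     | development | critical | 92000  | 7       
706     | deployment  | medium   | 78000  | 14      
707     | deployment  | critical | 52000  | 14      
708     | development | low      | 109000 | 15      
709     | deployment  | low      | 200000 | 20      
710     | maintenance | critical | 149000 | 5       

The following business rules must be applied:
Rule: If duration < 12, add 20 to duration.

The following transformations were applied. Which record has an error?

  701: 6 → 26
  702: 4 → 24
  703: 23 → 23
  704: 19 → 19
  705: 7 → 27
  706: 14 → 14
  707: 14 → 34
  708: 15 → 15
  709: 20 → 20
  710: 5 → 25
Record 707 has an error. The correct transformed value should be 14, not 34.

Step 1: Check each record against the rule
Step 2: Record 707 has duration = 14
Step 3: Since 14 >= 12, the bonus should not have been applied
Step 4: Correct value = 14, but claimed value = 34
Conclusion: Record 707 has the error.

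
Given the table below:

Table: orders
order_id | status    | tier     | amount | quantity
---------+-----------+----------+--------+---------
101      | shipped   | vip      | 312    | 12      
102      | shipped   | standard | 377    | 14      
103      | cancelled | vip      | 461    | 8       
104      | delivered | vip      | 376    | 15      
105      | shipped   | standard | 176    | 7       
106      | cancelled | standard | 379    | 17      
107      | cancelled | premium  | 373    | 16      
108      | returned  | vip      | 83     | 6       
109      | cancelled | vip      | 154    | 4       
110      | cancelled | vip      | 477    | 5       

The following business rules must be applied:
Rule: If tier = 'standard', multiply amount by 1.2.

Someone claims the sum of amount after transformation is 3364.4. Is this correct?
No, the correct result is 3354.4.

Step 1: Calculate the correct sum after transformation
Step 2: Apply multiplier 1.2 to records where tier = 'standard'
Step 3: Correct result = 3354.4
Step 4: Claimed result = 3364.4
Step 5: 3354.4 ≠ 3364.4
Conclusion: The claimed result is incorrect. The correct answer is 3354.4.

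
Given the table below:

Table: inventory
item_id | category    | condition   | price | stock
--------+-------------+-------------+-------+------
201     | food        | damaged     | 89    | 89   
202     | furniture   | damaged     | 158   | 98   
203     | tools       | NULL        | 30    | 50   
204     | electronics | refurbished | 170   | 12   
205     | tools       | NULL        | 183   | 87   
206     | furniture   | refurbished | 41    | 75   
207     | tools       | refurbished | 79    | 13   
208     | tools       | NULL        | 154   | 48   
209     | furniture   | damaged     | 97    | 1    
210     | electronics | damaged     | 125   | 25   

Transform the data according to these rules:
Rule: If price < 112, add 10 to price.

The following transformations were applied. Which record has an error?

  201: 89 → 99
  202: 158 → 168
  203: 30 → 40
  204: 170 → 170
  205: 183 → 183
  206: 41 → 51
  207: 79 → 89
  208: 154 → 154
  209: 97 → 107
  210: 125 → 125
Record 202 has an error. The correct transformed value should be 158, not 168.

Step 1: Check each record against the rule
Step 2: Record 202 has price = 158
Step 3: Since 158 >= 112, the bonus should not have been applied
Step 4: Correct value = 158, but claimed value = 168
Conclusion: Record 202 has the error.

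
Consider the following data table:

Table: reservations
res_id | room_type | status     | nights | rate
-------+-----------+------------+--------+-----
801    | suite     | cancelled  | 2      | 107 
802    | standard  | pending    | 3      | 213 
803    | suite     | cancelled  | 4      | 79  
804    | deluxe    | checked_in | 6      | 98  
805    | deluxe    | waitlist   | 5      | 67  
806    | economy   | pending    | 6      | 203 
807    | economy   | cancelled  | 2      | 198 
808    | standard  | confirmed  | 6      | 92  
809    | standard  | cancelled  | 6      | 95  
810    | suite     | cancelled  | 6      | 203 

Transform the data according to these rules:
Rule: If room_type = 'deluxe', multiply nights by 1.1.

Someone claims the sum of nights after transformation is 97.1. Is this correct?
No, the correct result is 47.1.

Step 1: Calculate the correct sum after transformation
Step 2: Apply multiplier 1.1 to records where room_type = 'deluxe'
Step 3: Correct result = 47.1
Step 4: Claimed result = 97.1
Step 5: 47.1 ≠ 97.1
Conclusion: The claimed result is incorrect. The correct answer is 47.1.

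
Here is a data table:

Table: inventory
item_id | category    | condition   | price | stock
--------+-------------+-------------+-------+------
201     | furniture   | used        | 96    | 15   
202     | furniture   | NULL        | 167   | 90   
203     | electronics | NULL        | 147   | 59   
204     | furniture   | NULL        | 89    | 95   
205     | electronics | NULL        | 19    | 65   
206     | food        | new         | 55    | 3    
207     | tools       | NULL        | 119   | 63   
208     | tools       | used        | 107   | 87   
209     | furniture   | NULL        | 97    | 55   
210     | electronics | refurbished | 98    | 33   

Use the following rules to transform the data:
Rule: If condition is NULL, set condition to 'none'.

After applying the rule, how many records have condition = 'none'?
6

Step 1: Count records where condition IS NULL
Step 2: Found 6 records with NULL condition
Step 3: These records will have condition set to 'none'
Step 4: Records already having condition = 'none': 0
Step 5: Answer: 6 + 0 = 6 records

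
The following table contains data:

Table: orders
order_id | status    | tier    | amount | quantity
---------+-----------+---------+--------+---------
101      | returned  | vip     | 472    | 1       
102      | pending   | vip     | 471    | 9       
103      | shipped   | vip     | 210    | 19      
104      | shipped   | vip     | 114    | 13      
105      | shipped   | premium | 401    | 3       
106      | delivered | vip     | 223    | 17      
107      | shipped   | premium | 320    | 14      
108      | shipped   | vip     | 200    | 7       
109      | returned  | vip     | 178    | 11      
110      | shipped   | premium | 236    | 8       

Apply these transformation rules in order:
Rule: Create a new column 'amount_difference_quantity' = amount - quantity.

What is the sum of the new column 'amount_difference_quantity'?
2723

Step 1: For each record, compute amount - quantity
Example calculations:
  472 - 1 = 471
  471 - 9 = 462
  210 - 19 = 191
  ...
Step 2: Sum all derived values
Step 3: Total = 2723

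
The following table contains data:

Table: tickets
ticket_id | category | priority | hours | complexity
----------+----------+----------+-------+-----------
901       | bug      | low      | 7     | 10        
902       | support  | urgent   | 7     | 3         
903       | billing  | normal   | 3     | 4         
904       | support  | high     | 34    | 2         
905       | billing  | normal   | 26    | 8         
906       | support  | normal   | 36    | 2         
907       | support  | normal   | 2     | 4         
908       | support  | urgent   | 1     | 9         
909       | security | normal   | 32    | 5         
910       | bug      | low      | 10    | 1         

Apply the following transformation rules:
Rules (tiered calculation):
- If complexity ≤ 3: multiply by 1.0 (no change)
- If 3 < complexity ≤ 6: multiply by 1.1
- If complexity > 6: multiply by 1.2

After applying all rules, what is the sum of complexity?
54.7

Step 1: Tier 1 (complexity ≤ 3): 4 records, sum = 8 × 1.0 = 8.0
Step 2: Tier 2 (3 < complexity ≤ 6): 3 records, sum = 13 × 1.1 = 14.3
Step 3: Tier 3 (complexity > 6): 3 records, sum = 27 × 1.2 = 32.4
Step 4: Final sum = 8.0 + 14.3 + 32.4 = 54.7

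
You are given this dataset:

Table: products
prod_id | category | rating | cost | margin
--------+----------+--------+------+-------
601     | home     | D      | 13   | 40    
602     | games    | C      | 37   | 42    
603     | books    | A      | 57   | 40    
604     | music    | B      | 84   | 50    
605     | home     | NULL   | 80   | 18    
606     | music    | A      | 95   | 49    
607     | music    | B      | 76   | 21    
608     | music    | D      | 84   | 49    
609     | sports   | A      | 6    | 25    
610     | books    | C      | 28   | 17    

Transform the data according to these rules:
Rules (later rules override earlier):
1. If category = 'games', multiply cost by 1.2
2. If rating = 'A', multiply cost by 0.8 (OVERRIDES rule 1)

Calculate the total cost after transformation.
535.8

Step 1: Rule 2 takes priority for records with rating = 'A'
  - 3 records: 158 × 0.8 = 126.4
Step 2: Rule 1 applies to remaining records with category = 'games'
  - 1 records: 37 × 1.2 = 44.4
Step 3: Other records unchanged: 365
Step 4: Final sum = 126.4 + 44.4 + 365 = 535.8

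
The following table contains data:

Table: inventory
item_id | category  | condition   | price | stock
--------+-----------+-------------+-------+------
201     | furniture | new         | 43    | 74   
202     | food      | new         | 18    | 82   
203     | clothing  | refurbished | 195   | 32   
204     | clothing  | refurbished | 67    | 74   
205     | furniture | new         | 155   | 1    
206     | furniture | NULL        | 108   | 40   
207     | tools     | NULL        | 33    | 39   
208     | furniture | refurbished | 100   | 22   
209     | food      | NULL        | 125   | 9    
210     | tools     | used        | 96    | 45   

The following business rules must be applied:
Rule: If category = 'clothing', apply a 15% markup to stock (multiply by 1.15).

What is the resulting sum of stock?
433.9

Step 1: Records with category = 'clothing' have total stock = 106
Step 2: Apply multiplier: 106 × 1.15 = 121.9
Step 3: Other records total: 312
Step 4: Final sum = 121.9 + 312 = 433.9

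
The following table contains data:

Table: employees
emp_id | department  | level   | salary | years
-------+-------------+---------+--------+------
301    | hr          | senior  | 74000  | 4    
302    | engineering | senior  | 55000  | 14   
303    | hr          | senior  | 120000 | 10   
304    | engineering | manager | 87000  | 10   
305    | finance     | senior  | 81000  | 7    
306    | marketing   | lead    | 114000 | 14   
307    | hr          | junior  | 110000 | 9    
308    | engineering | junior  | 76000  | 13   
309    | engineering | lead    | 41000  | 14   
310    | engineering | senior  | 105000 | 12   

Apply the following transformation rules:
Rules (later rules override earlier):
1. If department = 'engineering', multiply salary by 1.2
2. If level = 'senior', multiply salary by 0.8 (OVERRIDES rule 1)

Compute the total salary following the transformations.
816800.0

Step 1: Rule 2 takes priority for records with level = 'senior'
  - 5 records: 435000 × 0.8 = 348000.0
Step 2: Rule 1 applies to remaining records with department = 'engineering'
  - 3 records: 204000 × 1.2 = 244800.0
Step 3: Other records unchanged: 224000
Step 4: Final sum = 348000.0 + 244800.0 + 224000 = 816800.0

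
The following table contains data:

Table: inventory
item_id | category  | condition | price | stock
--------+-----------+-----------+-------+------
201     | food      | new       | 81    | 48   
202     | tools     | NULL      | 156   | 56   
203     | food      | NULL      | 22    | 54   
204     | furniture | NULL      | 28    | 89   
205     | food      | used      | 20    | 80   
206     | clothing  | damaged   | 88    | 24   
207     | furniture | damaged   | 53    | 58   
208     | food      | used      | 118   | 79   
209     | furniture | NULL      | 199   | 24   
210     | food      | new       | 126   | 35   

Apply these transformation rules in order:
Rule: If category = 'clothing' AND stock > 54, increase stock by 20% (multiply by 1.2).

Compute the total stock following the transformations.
547

Step 1: Find records where category = 'clothing' AND stock > 54
Step 2: 0 records match, summing to 0
Step 3: After multiplier: 0 × 1.2 = 0.0
Step 4: Unaffected records sum: 547
Step 5: Final sum = 0.0 + 547 = 547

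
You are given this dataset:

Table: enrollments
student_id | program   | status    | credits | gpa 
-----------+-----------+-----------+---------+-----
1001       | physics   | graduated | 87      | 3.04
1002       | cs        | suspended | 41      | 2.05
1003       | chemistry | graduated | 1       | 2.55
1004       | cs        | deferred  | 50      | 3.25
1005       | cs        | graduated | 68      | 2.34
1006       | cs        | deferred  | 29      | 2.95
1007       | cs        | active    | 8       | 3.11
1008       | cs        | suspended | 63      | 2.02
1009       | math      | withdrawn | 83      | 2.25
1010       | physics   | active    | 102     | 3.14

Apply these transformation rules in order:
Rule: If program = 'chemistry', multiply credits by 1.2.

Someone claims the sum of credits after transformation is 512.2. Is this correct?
No, the correct result is 532.2.

Step 1: Calculate the correct sum after transformation
Step 2: Apply multiplier 1.2 to records where program = 'chemistry'
Step 3: Correct result = 532.2
Step 4: Claimed result = 512.2
Step 5: 532.2 ≠ 512.2
Conclusion: The claimed result is incorrect. The correct answer is 532.2.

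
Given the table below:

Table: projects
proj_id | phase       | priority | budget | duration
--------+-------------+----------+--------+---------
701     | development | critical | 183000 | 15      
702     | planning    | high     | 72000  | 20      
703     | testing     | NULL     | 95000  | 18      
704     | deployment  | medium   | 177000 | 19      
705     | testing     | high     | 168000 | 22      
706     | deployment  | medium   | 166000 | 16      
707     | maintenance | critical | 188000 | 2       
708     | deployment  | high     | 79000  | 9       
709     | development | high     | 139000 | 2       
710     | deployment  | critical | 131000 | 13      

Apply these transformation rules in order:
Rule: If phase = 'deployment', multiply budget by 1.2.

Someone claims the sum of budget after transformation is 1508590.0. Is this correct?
No, the correct result is 1508600.0.

Step 1: Calculate the correct sum after transformation
Step 2: Apply multiplier 1.2 to records where phase = 'deployment'
Step 3: Correct result = 1508600.0
Step 4: Claimed result = 1508590.0
Step 5: 1508600.0 ≠ 1508590.0
Conclusion: The claimed result is incorrect. The correct answer is 1508600.0.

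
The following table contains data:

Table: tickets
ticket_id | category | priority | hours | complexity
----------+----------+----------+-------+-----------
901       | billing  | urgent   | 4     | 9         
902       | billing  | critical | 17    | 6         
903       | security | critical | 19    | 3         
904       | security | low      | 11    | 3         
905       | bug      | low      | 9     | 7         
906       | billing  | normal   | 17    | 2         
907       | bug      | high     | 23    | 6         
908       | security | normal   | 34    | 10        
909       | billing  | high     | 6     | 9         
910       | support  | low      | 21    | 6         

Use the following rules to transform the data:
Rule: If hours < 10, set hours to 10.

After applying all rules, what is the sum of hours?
172

Step 1: 3 records have hours < 10
Step 2: These records originally summed to 19
Step 3: After setting to minimum: 3 × 10 = 30
Step 4: Unaffected records sum: 142
Step 5: Final sum = 30 + 142 = 172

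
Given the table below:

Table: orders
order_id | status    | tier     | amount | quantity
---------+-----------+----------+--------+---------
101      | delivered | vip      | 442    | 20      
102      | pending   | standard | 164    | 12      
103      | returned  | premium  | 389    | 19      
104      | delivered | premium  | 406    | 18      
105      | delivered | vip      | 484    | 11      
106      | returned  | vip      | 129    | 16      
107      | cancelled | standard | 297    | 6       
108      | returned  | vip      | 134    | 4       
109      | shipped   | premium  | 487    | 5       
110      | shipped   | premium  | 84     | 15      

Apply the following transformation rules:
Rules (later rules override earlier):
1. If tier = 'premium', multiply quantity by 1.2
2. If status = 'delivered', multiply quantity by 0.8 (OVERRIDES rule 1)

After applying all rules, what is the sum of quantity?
124.0

Step 1: Rule 2 takes priority for records with status = 'delivered'
  - 3 records: 49 × 0.8 = 39.2
Step 2: Rule 1 applies to remaining records with tier = 'premium'
  - 3 records: 39 × 1.2 = 46.8
Step 3: Other records unchanged: 38
Step 4: Final sum = 39.2 + 46.8 + 38 = 124.0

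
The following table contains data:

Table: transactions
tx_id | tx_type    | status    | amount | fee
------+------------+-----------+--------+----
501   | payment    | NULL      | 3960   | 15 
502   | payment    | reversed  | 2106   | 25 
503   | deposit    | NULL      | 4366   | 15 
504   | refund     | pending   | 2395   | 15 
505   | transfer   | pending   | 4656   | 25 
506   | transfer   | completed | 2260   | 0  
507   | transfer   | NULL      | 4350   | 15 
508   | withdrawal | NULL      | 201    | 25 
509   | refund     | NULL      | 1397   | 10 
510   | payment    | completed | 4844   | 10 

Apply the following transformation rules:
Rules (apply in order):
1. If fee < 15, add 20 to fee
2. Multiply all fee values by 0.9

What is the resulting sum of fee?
193.5

Step 1: Apply Rule 1 - Add 20 to records with fee < 15
  - 3 records affected: 20 + (3 × 20) = 80
  - Unaffected records: 135
  - Sum after Rule 1: 215
Step 2: Apply Rule 2 - Multiply all by 0.9
  - 215 × 0.9 = 193.5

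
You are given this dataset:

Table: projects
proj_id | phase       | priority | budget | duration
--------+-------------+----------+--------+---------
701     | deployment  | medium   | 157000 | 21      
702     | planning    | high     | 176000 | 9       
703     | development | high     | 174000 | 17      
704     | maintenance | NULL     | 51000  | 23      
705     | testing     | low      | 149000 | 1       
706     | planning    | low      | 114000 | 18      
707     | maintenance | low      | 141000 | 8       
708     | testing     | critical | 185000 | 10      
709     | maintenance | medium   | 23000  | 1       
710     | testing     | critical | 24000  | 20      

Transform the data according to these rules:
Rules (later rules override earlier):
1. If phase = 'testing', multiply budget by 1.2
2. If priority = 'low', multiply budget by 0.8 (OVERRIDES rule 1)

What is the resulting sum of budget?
1155000.0

Step 1: Rule 2 takes priority for records with priority = 'low'
  - 3 records: 404000 × 0.8 = 323200.0
Step 2: Rule 1 applies to remaining records with phase = 'testing'
  - 2 records: 209000 × 1.2 = 250800.0
Step 3: Other records unchanged: 581000
Step 4: Final sum = 323200.0 + 250800.0 + 581000 = 1155000.0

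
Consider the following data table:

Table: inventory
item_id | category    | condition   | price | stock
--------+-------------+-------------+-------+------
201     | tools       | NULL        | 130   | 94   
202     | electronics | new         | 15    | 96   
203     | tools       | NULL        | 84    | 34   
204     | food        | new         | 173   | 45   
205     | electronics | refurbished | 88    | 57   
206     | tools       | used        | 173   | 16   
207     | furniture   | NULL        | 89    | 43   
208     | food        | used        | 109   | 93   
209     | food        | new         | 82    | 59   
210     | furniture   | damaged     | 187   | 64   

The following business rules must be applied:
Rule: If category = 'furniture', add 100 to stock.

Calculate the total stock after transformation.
801

Step 1: Count records where category = 'furniture': 2
Step 2: Total bonus added: 2 × 100 = 200
Step 3: Original sum of stock: 601
Step 4: Final sum = 601 + 200 = 801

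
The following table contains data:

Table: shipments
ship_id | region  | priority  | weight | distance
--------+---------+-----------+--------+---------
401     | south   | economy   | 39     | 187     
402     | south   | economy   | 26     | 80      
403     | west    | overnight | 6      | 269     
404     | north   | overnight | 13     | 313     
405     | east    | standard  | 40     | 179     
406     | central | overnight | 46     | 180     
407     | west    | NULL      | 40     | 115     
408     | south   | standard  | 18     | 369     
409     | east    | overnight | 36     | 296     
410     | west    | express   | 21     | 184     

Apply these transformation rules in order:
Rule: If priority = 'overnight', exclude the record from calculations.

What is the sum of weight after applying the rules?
184

Step 1: Identify records where priority = 'overnight'
Step 2: The excluded records sum to 101
Step 3: Original total weight = 285
Step 4: Remaining total = 285 - 101 = 184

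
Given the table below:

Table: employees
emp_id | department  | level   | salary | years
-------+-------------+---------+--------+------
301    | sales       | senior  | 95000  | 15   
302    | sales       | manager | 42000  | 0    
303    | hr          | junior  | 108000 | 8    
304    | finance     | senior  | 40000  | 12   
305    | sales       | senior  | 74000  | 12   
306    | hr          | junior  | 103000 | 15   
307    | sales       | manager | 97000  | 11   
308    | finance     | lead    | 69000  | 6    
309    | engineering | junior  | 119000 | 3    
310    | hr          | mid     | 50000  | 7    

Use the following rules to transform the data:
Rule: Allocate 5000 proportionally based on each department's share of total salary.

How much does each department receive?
engineering: 746.55, finance: 683.81, hr: 1637.39, sales: 1932.25

Step 1: Calculate total salary = 797000
Step 2: Calculate each department's proportion:
  engineering: 119000/797000 = 14.93% → 746.55
  finance: 109000/797000 = 13.68% → 683.81
  hr: 261000/797000 = 32.75% → 1637.39
  sales: 308000/797000 = 38.64% → 1932.25
Step 3: Verify: sum of allocations ≈ 5000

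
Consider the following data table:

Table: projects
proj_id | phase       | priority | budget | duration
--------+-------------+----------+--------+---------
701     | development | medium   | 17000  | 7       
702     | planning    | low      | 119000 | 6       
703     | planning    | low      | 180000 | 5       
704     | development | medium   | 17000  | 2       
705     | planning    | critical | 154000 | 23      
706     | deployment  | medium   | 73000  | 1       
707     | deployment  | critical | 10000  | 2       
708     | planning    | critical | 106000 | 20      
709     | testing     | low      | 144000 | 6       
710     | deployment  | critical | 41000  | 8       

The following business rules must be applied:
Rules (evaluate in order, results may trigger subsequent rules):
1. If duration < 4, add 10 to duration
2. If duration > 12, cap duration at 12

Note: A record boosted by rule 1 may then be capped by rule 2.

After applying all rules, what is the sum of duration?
91

Step 1: Apply rule 1 to records with duration < 4
  - 3 records get bonus of 10
  - Of these, 0 records then exceed 12 and get capped
Step 2: Apply rule 2 to records with duration > 12
  - 2 records (original) are capped
Step 3: Calculate final sum = 91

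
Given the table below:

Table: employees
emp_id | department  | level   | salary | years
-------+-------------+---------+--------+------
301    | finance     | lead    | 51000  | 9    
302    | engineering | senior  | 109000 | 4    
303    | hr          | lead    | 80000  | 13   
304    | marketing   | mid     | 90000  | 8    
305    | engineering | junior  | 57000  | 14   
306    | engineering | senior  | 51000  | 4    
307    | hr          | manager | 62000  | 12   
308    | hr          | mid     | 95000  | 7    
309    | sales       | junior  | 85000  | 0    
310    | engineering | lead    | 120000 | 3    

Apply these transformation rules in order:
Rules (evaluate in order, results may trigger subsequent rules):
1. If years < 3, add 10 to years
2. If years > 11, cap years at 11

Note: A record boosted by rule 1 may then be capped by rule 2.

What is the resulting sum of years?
78

Step 1: Apply rule 1 to records with years < 3
  - 1 records get bonus of 10
  - Of these, 0 records then exceed 11 and get capped
Step 2: Apply rule 2 to records with years > 11
  - 3 records (original) are capped
Step 3: Calculate final sum = 78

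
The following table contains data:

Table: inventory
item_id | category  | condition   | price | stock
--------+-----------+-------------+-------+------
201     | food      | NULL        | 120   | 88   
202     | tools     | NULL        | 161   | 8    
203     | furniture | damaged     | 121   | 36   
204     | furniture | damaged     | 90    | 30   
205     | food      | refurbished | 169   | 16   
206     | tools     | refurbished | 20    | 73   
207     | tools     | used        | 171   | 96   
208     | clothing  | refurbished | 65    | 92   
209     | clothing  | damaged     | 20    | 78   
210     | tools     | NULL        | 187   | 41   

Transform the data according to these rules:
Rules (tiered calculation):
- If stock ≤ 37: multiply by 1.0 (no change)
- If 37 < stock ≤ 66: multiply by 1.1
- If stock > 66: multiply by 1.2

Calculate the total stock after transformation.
647.5

Step 1: Tier 1 (stock ≤ 37): 4 records, sum = 90 × 1.0 = 90.0
Step 2: Tier 2 (37 < stock ≤ 66): 1 records, sum = 41 × 1.1 = 45.1
Step 3: Tier 3 (stock > 66): 5 records, sum = 427 × 1.2 = 512.4
Step 4: Final sum = 90.0 + 45.1 + 512.4 = 647.5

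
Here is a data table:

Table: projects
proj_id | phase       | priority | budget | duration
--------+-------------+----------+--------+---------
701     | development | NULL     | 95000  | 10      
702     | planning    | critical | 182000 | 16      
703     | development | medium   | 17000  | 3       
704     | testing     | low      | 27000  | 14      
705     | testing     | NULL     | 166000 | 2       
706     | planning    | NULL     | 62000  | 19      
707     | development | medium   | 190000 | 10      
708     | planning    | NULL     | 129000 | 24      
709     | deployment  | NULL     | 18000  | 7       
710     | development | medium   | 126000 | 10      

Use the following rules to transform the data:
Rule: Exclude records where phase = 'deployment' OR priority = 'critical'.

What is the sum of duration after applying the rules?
92

Step 1: Find records where phase = 'deployment' OR priority = 'critical'
Step 2: 2 records match, summing to 23
Step 3: Original sum: 115
Step 4: Remaining sum = 115 - 23 = 92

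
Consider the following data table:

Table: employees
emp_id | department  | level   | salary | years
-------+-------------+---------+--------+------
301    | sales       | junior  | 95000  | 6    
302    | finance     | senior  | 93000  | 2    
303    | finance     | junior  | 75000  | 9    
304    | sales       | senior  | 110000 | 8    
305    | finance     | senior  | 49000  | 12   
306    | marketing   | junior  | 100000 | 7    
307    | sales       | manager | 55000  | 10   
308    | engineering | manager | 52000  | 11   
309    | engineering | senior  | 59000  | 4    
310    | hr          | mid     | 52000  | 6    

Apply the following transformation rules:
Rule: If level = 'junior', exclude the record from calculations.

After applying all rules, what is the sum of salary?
470000

Step 1: Identify records where level = 'junior'
Step 2: The excluded records sum to 270000
Step 3: Original total salary = 740000
Step 4: Remaining total = 740000 - 270000 = 470000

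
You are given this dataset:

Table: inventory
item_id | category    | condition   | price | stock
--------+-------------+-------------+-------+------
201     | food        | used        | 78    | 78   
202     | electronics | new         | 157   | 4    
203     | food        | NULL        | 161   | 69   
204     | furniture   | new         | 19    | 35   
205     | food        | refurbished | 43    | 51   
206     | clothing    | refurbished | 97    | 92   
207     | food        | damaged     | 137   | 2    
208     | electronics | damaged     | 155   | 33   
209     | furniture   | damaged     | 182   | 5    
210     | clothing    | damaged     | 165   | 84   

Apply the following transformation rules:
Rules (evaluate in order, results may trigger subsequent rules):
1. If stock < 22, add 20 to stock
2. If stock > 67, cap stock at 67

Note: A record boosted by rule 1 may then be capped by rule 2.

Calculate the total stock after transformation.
458

Step 1: Apply rule 1 to records with stock < 22
  - 3 records get bonus of 20
  - Of these, 0 records then exceed 67 and get capped
Step 2: Apply rule 2 to records with stock > 67
  - 4 records (original) are capped
Step 3: Calculate final sum = 458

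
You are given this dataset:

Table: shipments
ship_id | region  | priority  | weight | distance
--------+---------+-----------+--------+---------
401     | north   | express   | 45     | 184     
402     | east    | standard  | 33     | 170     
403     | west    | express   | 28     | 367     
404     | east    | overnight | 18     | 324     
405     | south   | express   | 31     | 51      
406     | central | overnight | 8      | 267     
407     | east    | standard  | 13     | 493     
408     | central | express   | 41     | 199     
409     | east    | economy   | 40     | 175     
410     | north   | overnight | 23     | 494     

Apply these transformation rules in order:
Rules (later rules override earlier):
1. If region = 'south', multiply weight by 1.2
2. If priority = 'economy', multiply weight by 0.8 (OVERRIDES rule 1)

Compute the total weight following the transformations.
278.2

Step 1: Rule 2 takes priority for records with priority = 'economy'
  - 1 records: 40 × 0.8 = 32.0
Step 2: Rule 1 applies to remaining records with region = 'south'
  - 1 records: 31 × 1.2 = 37.2
Step 3: Other records unchanged: 209
Step 4: Final sum = 32.0 + 37.2 + 209 = 278.2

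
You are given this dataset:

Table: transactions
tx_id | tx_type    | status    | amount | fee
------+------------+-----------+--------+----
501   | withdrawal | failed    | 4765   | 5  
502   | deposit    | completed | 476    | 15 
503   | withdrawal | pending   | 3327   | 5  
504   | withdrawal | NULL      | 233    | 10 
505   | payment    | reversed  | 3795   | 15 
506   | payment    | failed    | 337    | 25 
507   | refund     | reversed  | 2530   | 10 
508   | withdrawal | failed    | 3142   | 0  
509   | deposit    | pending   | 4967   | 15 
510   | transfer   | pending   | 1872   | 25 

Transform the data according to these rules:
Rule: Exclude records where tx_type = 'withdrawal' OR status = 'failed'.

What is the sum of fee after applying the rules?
80

Step 1: Find records where tx_type = 'withdrawal' OR status = 'failed'
Step 2: 5 records match, summing to 45
Step 3: Original sum: 125
Step 4: Remaining sum = 125 - 45 = 80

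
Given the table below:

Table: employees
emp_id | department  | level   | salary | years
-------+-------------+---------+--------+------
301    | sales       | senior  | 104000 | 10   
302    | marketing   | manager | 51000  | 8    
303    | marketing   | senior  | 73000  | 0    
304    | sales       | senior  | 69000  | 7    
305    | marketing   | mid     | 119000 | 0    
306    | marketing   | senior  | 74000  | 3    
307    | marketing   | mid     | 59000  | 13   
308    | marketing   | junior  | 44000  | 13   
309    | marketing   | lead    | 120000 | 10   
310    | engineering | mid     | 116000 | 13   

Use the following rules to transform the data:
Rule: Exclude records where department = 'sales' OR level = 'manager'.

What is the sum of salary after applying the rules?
605000

Step 1: Find records where department = 'sales' OR level = 'manager'
Step 2: 3 records match, summing to 224000
Step 3: Original sum: 829000
Step 4: Remaining sum = 829000 - 224000 = 605000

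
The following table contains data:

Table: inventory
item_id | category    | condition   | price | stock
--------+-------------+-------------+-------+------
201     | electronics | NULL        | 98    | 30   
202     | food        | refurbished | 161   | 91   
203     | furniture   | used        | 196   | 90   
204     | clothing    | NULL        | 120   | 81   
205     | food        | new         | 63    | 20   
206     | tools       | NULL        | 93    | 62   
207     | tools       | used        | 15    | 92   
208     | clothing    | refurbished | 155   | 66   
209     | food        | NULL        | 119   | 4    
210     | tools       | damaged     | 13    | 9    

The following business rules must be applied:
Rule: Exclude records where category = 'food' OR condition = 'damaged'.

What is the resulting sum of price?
677

Step 1: Find records where category = 'food' OR condition = 'damaged'
Step 2: 4 records match, summing to 356
Step 3: Original sum: 1033
Step 4: Remaining sum = 1033 - 356 = 677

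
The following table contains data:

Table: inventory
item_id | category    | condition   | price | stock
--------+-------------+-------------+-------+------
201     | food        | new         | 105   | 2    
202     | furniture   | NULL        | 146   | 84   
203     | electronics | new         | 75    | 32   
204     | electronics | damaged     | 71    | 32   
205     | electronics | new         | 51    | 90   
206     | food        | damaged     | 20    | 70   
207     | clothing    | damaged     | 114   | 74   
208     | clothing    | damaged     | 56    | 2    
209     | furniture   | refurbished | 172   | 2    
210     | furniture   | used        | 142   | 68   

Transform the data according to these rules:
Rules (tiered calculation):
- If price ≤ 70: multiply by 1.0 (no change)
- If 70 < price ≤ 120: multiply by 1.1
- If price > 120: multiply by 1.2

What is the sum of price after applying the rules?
1080.5

Step 1: Tier 1 (price ≤ 70): 3 records, sum = 127 × 1.0 = 127.0
Step 2: Tier 2 (70 < price ≤ 120): 4 records, sum = 365 × 1.1 = 401.5
Step 3: Tier 3 (price > 120): 3 records, sum = 460 × 1.2 = 552.0
Step 4: Final sum = 127.0 + 401.5 + 552.0 = 1080.5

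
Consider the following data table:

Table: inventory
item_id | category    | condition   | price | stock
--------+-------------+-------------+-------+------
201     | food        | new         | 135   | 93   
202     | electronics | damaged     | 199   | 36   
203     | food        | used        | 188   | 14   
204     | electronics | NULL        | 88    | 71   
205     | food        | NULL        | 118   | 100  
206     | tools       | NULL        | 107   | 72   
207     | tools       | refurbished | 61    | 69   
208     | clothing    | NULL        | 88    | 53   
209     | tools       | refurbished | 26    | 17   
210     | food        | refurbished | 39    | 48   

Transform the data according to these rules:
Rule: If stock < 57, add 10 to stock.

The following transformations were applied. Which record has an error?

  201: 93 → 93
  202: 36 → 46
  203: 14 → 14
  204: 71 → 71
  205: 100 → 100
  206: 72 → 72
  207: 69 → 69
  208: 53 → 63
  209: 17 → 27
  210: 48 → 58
Record 203 has an error. The correct transformed value should be 24, not 14.

Step 1: Check each record against the rule
Step 2: Record 203 has stock = 14
Step 3: Since 14 < 57, the bonus should have been applied
Step 4: Correct value = 24, but claimed value = 14
Conclusion: Record 203 has the error.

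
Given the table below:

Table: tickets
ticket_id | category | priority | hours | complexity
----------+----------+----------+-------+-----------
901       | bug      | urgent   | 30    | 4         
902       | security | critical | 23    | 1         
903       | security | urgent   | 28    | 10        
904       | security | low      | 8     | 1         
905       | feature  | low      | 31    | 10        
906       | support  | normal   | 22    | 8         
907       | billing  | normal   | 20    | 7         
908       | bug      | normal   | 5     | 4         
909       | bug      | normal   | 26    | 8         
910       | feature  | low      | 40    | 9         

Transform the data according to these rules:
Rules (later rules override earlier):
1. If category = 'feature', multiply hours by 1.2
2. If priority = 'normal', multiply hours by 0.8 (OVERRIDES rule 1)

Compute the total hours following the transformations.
232.6

Step 1: Rule 2 takes priority for records with priority = 'normal'
  - 4 records: 73 × 0.8 = 58.4
Step 2: Rule 1 applies to remaining records with category = 'feature'
  - 2 records: 71 × 1.2 = 85.2
Step 3: Other records unchanged: 89
Step 4: Final sum = 58.4 + 85.2 + 89 = 232.6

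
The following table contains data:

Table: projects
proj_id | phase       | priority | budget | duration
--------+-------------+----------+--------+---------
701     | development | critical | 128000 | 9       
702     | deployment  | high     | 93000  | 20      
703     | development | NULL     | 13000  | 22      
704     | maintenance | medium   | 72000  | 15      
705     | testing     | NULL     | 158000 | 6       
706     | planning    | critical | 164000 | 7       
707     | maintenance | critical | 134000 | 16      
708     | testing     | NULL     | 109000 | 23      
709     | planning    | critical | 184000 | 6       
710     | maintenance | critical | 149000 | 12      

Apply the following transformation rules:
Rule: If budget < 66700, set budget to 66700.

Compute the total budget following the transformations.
1257700

Step 1: 1 records have budget < 66700
Step 2: These records originally summed to 13000
Step 3: After setting to minimum: 1 × 66700 = 66700
Step 4: Unaffected records sum: 1191000
Step 5: Final sum = 66700 + 1191000 = 1257700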